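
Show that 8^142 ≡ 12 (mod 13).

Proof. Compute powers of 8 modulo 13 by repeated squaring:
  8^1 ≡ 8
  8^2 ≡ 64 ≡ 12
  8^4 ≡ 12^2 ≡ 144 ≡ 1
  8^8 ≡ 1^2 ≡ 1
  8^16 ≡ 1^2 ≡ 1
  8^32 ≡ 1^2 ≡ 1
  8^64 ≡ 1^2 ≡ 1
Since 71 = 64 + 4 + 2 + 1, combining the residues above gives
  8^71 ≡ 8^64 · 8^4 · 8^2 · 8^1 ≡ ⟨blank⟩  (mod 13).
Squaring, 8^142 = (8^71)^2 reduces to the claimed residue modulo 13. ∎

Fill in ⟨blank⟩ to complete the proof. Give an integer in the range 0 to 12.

5

8^64 · 8^4 · 8^2 · 8^1 ≡ 1 · 1 · 12 · 8 = 96.
96 mod 13 = 5, so 8^71 ≡ 5 (mod 13).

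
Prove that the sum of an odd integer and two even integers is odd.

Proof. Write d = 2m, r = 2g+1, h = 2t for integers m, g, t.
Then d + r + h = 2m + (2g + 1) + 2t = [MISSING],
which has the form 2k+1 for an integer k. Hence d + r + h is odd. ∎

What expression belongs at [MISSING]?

2(g + m + t) + 1

2m + (2g + 1) + 2t = 2g + 2m + 2t + 1
= 2(g + m + t) + 1.
Since g + m + t is an integer, the sum is of the form 2k+1 for an integer k.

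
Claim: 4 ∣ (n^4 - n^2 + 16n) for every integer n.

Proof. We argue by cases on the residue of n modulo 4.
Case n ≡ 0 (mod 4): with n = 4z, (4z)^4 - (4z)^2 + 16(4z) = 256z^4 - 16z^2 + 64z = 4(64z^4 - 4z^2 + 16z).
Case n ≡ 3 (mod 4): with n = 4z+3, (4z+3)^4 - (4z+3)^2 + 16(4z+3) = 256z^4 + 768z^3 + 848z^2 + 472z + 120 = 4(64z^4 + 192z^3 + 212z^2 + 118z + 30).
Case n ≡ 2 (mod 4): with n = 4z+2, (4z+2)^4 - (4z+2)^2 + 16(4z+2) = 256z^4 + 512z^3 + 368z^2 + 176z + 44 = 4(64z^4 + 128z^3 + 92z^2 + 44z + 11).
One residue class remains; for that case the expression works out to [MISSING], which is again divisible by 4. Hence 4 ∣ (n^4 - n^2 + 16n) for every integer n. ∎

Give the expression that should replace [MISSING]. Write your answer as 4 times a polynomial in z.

Only n ≡ 1 (mod 4) is unaccounted for. Put n = 4z+1:
(4z+1)^4 - (4z+1)^2 + 16(4z+1) expands to 256z^4 + 256z^3 + 80z^2 + 72z + 16,
and factoring out 4 leaves 4(64z^4 + 64z^3 + 20z^2 + 18z + 4).

4(64z^4 + 64z^3 + 20z^2 + 18z + 4)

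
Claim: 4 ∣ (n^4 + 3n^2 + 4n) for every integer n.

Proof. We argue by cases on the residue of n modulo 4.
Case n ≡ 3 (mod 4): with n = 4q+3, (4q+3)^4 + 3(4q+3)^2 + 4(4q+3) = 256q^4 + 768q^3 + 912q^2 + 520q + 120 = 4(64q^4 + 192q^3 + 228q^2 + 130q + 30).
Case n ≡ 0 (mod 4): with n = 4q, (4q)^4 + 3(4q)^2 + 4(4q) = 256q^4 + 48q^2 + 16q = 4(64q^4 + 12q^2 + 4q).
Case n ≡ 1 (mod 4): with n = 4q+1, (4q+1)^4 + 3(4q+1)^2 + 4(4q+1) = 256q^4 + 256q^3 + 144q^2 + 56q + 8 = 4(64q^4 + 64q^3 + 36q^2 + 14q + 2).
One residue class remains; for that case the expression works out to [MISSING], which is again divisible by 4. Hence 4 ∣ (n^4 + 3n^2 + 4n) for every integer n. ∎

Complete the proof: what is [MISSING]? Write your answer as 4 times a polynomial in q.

The residues treated are {3, 0, 1}, so the missing case is n ≡ 2 (mod 4); write n = 4q+2.
Then (4q+2)^4 + 3(4q+2)^2 + 4(4q+2) = 256q^4 + 512q^3 + 432q^2 + 192q + 36 = 4(64q^4 + 128q^3 + 108q^2 + 48q + 9).

4(64q^4 + 128q^3 + 108q^2 + 48q + 9)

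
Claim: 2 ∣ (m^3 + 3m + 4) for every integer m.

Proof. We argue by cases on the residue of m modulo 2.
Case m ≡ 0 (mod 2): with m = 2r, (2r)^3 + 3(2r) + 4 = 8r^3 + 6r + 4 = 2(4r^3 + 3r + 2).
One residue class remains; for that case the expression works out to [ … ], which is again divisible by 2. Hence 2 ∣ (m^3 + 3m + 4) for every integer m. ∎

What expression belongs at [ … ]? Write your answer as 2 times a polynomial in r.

2(4r^3 + 6r^2 + 6r + 4)

The residues treated are {0}, so the missing case is m ≡ 1 (mod 2); write m = 2r+1.
Then (2r+1)^3 + 3(2r+1) + 4 = 8r^3 + 12r^2 + 12r + 8 = 2(4r^3 + 6r^2 + 6r + 4).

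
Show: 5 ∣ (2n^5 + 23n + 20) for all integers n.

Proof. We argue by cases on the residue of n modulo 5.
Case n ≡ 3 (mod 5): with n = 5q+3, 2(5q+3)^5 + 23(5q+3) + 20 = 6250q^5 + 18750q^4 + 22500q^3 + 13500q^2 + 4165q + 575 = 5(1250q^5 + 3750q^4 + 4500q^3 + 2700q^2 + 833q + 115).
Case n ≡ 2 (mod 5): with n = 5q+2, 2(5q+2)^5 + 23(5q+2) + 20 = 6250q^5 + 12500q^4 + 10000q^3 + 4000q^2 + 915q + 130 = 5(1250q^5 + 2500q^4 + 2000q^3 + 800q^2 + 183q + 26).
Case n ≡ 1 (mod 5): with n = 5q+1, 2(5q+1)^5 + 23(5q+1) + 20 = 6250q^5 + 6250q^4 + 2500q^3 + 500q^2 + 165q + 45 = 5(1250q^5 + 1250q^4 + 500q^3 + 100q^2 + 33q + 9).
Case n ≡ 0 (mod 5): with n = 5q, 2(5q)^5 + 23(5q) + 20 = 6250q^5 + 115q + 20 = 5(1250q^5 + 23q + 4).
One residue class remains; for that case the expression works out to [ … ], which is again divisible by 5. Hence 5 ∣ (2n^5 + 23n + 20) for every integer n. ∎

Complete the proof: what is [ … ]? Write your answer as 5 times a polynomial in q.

Only n ≡ 4 (mod 5) is unaccounted for. Put n = 5q+4:
2(5q+4)^5 + 23(5q+4) + 20 expands to 6250q^5 + 25000q^4 + 40000q^3 + 32000q^2 + 12915q + 2160,
and factoring out 5 leaves 5(1250q^5 + 5000q^4 + 8000q^3 + 6400q^2 + 2583q + 432).

5(1250q^5 + 5000q^4 + 8000q^3 + 6400q^2 + 2583q + 432)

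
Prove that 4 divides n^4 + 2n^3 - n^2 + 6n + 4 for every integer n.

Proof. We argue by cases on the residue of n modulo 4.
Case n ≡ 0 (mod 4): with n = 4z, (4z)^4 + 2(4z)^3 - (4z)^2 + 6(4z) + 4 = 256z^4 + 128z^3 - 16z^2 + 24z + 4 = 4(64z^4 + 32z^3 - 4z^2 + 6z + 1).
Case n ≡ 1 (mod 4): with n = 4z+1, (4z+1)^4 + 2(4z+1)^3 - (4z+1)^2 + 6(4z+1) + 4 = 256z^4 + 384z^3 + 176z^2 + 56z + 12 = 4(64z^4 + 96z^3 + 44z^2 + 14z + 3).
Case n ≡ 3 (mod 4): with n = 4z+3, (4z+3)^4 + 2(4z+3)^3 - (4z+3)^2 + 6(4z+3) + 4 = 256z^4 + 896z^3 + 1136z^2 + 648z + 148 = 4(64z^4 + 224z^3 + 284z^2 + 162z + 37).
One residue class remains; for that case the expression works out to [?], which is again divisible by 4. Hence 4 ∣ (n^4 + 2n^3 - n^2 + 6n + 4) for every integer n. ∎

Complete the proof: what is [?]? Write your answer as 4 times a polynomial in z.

The residues treated are {0, 1, 3}, so the missing case is n ≡ 2 (mod 4); write n = 4z+2.
Then (4z+2)^4 + 2(4z+2)^3 - (4z+2)^2 + 6(4z+2) + 4 = 256z^4 + 640z^3 + 560z^2 + 232z + 44 = 4(64z^4 + 160z^3 + 140z^2 + 58z + 11).

4(64z^4 + 160z^3 + 140z^2 + 58z + 11)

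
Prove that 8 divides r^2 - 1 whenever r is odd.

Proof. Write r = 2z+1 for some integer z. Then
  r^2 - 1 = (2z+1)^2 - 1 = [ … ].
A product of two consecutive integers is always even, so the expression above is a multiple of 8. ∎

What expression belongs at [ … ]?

(2z+1)^2 - 1 = 4z^2 + 4z + 1 - 1 = 4z^2 + 4z = 4z(z+1).
Since z and z+1 are consecutive, z(z+1) is even, and 4·(even) is a multiple of 8.

4z(z + 1)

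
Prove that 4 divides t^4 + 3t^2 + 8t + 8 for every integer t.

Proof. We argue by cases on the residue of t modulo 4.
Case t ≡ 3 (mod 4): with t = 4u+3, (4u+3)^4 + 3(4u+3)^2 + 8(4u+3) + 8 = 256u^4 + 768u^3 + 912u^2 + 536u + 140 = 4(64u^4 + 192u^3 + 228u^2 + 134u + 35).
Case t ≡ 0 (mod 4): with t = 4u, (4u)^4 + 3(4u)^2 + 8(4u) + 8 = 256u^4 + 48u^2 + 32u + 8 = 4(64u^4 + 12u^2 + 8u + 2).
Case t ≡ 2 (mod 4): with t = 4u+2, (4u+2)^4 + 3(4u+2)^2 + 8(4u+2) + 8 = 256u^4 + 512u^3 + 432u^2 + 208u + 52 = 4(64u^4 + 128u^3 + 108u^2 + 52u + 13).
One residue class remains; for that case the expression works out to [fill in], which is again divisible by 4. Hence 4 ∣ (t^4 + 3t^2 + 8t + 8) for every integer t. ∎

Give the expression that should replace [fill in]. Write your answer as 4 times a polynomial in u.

4(64u^4 + 64u^3 + 36u^2 + 18u + 5)

The residues treated are {3, 0, 2}, so the missing case is t ≡ 1 (mod 4); write t = 4u+1.
Then (4u+1)^4 + 3(4u+1)^2 + 8(4u+1) + 8 = 256u^4 + 256u^3 + 144u^2 + 72u + 20 = 4(64u^4 + 64u^3 + 36u^2 + 18u + 5).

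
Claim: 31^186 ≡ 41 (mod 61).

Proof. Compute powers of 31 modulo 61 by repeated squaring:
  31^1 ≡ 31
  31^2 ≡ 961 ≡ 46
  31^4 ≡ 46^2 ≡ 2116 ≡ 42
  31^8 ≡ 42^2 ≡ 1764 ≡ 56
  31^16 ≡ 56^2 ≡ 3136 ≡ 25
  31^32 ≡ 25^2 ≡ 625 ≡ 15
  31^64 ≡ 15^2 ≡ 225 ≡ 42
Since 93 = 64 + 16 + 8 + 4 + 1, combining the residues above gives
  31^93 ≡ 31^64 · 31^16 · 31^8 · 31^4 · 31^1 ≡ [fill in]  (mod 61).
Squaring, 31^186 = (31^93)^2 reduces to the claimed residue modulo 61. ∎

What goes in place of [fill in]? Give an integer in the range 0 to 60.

31^64 · 31^16 · 31^8 · 31^4 · 31^1 ≡ 42 · 25 · 56 · 42 · 31 = 76557600.
76557600 mod 61 = 38, so 31^93 ≡ 38 (mod 61).

38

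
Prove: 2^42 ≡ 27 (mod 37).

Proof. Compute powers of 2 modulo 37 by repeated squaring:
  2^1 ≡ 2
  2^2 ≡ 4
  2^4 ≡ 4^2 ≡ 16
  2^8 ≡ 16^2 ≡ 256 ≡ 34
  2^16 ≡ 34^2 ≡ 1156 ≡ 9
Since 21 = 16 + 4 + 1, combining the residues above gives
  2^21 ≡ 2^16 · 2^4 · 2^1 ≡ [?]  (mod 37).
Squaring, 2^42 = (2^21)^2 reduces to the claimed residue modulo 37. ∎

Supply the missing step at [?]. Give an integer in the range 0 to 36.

Multiply the listed residues: 9 · 16 · 2 = 144 → 288.
Reducing modulo 37: 288 = 7·37 + 29, so 2^21 ≡ 29.

29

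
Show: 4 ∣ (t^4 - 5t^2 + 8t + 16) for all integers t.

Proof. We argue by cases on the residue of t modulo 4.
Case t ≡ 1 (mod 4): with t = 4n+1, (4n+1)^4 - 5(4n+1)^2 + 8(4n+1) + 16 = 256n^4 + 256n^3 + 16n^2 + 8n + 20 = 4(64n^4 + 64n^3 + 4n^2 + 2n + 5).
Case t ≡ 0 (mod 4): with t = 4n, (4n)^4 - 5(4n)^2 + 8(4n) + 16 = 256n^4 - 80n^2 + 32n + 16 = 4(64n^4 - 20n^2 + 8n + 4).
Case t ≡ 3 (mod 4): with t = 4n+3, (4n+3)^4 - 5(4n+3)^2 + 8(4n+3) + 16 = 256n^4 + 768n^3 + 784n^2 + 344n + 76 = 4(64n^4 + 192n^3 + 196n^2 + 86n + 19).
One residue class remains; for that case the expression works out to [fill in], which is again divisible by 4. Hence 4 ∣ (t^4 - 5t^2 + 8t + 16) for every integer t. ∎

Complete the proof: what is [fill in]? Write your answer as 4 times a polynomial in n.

4(64n^4 + 128n^3 + 76n^2 + 20n + 7)

Only t ≡ 2 (mod 4) is unaccounted for. Put t = 4n+2:
(4n+2)^4 - 5(4n+2)^2 + 8(4n+2) + 16 expands to 256n^4 + 512n^3 + 304n^2 + 80n + 28,
and factoring out 4 leaves 4(64n^4 + 128n^3 + 76n^2 + 20n + 7).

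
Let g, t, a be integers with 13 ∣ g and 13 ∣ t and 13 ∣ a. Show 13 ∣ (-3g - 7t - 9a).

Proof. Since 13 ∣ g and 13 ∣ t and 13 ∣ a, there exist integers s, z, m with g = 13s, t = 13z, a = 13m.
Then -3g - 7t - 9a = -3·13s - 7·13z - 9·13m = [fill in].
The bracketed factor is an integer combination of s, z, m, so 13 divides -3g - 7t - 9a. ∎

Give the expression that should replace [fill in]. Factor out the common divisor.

13(-9m - 3s - 7z)

Pull the common 13 out of every term: -3·13s - 7·13z - 9·13m = 13(-9m - 3s - 7z).
-9m - 3s - 7z is an integer, which exhibits the divisibility.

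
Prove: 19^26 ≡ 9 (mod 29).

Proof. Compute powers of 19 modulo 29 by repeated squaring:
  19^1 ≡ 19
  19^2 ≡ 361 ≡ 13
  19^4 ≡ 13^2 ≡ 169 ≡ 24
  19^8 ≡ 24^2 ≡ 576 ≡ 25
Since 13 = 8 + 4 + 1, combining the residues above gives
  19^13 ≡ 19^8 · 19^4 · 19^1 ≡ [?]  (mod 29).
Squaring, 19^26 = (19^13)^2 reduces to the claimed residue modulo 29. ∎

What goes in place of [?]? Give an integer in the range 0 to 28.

Multiply the listed residues: 25 · 24 · 19 = 600 → 11400.
Reducing modulo 29: 11400 = 393·29 + 3, so 19^13 ≡ 3.

3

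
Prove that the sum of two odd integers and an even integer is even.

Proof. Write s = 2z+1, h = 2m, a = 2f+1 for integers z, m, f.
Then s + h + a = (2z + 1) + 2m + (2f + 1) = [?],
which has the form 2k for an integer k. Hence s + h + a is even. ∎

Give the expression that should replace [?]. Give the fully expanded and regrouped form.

(2z + 1) + 2m + (2f + 1) = 2f + 2m + 2z + 2
= 2(f + m + z + 1).
Since f + m + z + 1 is an integer, the sum is of the form 2k for an integer k.

2(f + m + z + 1)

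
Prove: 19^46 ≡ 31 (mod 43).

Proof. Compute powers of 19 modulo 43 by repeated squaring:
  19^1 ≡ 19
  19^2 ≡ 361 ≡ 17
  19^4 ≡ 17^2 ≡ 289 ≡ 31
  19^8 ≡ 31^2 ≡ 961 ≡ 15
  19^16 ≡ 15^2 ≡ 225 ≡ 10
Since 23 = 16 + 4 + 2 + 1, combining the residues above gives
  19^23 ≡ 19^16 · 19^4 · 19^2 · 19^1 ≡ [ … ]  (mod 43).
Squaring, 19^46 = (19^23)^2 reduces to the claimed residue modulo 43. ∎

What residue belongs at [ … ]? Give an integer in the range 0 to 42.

26

Multiply the listed residues: 10 · 31 · 17 · 19 = 310 → 5270 → 100130.
Reducing modulo 43: 100130 = 2328·43 + 26, so 19^23 ≡ 26.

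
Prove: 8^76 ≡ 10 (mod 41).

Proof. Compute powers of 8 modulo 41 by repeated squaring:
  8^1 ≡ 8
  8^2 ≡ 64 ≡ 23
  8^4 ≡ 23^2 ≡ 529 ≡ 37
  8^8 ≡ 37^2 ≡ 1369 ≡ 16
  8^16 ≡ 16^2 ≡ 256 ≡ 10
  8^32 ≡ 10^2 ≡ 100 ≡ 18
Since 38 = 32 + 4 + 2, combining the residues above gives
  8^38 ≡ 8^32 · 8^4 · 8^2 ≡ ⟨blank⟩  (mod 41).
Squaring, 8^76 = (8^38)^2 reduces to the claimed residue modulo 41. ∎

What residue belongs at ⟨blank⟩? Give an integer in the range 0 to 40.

8^32 · 8^4 · 8^2 ≡ 18 · 37 · 23 = 15318.
15318 mod 41 = 25, so 8^38 ≡ 25 (mod 41).

25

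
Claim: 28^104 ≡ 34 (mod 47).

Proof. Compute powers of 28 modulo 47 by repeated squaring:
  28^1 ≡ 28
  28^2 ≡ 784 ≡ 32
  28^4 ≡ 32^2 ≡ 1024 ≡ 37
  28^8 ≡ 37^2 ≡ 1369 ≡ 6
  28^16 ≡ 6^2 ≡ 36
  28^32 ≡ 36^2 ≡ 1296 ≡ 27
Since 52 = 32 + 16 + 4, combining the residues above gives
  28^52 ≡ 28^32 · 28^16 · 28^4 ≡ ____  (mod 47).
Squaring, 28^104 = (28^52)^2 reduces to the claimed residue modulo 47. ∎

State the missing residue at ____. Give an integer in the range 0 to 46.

9

28^32 · 28^16 · 28^4 ≡ 27 · 36 · 37 = 35964.
35964 mod 47 = 9, so 28^52 ≡ 9 (mod 47).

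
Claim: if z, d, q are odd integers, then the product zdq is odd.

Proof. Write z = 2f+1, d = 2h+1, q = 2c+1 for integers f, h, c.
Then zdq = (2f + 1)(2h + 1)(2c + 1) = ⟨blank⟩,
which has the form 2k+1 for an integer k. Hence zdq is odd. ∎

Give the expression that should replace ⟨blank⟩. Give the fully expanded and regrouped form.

2(4cfh + 2cf + 2ch + c + 2fh + f + h) + 1

Expanding: (2f + 1)(2h + 1)(2c + 1) = 8cfh + 4cf + 4ch + 2c + 4fh + 2f + 2h + 1.
Every term except the constant is even, so this is 2(4cfh + 2cf + 2ch + c + 2fh + f + h) + 1,
and 4cfh + 2cf + 2ch + c + 2fh + f + h ∈ ℤ gives the required form.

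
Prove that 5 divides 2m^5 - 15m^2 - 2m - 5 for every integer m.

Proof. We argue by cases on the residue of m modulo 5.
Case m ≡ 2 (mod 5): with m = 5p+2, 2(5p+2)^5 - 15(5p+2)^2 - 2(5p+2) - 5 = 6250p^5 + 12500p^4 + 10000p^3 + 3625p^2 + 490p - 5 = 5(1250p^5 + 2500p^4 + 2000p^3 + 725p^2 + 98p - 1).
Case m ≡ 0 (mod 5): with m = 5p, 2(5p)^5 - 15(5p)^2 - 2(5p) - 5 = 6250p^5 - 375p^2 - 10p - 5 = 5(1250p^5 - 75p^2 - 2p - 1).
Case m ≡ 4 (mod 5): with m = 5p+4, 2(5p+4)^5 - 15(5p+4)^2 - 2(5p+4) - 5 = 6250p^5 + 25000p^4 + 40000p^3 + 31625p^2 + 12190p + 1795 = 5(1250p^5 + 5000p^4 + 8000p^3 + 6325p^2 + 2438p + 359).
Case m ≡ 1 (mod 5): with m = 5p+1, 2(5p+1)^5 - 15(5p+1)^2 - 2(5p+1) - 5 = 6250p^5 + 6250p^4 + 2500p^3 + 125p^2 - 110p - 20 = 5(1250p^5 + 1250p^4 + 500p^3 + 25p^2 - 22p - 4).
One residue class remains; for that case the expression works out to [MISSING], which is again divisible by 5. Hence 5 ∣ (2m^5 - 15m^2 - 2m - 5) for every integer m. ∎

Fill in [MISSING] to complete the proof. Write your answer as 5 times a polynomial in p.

Only m ≡ 3 (mod 5) is unaccounted for. Put m = 5p+3:
2(5p+3)^5 - 15(5p+3)^2 - 2(5p+3) - 5 expands to 6250p^5 + 18750p^4 + 22500p^3 + 13125p^2 + 3590p + 340,
and factoring out 5 leaves 5(1250p^5 + 3750p^4 + 4500p^3 + 2625p^2 + 718p + 68).

5(1250p^5 + 3750p^4 + 4500p^3 + 2625p^2 + 718p + 68)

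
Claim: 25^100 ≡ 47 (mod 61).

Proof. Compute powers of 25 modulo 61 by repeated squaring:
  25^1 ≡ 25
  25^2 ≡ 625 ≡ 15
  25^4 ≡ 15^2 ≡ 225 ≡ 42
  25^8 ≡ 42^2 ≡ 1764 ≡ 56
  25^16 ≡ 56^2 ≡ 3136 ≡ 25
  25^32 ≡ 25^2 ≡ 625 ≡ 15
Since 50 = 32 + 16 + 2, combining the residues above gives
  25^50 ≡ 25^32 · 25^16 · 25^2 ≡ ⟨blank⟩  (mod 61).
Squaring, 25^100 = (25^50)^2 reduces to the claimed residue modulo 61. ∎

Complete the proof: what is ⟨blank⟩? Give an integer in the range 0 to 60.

Multiply the listed residues: 15 · 25 · 15 = 375 → 5625.
Reducing modulo 61: 5625 = 92·61 + 13, so 25^50 ≡ 13.

13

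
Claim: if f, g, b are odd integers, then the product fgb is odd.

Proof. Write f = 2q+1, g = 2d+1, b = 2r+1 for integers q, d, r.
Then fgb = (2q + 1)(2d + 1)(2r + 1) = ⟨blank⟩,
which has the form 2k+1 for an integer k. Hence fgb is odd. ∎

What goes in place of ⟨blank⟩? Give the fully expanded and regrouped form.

(2q + 1)(2d + 1)(2r + 1) = 8dqr + 4dq + 4dr + 2d + 4qr + 2q + 2r + 1
= 2(4dqr + 2dq + 2dr + d + 2qr + q + r) + 1.
Since 4dqr + 2dq + 2dr + d + 2qr + q + r is an integer, the product is of the form 2k+1 for an integer k.

2(4dqr + 2dq + 2dr + d + 2qr + q + r) + 1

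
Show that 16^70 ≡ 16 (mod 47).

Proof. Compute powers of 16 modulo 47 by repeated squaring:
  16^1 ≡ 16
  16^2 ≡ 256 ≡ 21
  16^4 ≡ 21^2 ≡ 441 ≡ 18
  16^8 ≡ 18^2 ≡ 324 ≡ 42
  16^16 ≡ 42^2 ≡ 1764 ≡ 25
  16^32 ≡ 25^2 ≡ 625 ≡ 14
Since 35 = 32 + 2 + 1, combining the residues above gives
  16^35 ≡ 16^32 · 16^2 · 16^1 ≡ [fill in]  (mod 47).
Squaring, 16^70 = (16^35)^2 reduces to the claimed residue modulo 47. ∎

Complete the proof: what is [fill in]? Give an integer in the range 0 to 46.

4

16^32 · 16^2 · 16^1 ≡ 14 · 21 · 16 = 4704.
4704 mod 47 = 4, so 16^35 ≡ 4 (mod 47).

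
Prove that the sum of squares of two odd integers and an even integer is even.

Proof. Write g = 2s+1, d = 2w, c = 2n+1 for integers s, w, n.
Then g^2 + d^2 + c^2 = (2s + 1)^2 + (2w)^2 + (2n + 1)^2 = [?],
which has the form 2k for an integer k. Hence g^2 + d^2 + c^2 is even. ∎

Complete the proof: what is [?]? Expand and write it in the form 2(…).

2(2n^2 + 2n + 2s^2 + 2s + 2w^2 + 1)

(2s + 1)^2 + (2w)^2 + (2n + 1)^2 = 4n^2 + 4n + 4s^2 + 4s + 4w^2 + 2
= 2(2n^2 + 2n + 2s^2 + 2s + 2w^2 + 1).
Since 2n^2 + 2n + 2s^2 + 2s + 2w^2 + 1 is an integer, the sum of squares is of the form 2k for an integer k.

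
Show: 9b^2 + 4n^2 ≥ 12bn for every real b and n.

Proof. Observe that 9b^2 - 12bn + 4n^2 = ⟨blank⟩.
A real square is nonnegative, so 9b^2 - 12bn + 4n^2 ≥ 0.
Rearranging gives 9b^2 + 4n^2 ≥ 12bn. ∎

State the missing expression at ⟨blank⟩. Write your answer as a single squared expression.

(3b - 2n)^2

The leading and trailing coefficients are 3^2 and 2^2, and 12 = 2·3·2, so the trinomial is (3b - 2n)^2.
Hence 9b^2 - 12bn + 4n^2 ≥ 0.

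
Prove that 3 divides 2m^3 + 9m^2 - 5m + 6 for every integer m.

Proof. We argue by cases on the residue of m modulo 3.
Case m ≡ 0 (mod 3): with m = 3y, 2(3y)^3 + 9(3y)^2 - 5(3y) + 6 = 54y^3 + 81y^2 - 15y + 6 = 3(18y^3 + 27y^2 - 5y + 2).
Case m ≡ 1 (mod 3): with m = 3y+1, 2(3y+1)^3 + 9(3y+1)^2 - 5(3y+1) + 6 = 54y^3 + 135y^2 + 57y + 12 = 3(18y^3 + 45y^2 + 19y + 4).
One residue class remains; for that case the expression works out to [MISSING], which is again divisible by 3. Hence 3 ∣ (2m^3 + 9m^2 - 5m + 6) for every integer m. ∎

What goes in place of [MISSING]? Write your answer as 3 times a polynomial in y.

3(18y^3 + 63y^2 + 55y + 16)

The residues treated are {0, 1}, so the missing case is m ≡ 2 (mod 3); write m = 3y+2.
Then 2(3y+2)^3 + 9(3y+2)^2 - 5(3y+2) + 6 = 54y^3 + 189y^2 + 165y + 48 = 3(18y^3 + 63y^2 + 55y + 16).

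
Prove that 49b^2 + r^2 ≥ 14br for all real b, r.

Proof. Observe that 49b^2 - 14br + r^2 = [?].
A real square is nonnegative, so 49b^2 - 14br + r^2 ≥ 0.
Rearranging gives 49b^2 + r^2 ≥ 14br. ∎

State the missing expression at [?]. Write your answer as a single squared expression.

(7b - r)^2

49b^2 - 14br + r^2 is a perfect-square trinomial: the outer terms are (7b)^2 and (r)^2, and the cross term is -2·7b·r.
So 49b^2 - 14br + r^2 = (7b - r)^2 ≥ 0.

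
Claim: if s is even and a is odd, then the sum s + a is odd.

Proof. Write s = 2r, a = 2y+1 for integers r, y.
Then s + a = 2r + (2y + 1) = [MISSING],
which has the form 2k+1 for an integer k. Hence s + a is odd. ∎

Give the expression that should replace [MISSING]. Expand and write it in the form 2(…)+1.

2(r + y) + 1

Expanding: 2r + (2y + 1) = 2r + 2y + 1.
Every term except the constant is even, so this is 2(r + y) + 1,
and r + y ∈ ℤ gives the required form.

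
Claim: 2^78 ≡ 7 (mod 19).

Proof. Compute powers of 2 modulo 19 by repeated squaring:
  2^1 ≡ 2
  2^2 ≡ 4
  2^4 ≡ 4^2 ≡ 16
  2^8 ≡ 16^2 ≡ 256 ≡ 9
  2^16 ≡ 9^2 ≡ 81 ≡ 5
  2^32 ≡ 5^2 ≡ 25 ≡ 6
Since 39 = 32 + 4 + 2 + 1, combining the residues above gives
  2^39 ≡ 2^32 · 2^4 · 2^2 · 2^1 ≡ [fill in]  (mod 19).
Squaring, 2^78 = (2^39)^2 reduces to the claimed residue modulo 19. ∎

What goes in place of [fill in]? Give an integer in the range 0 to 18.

Multiply the listed residues: 6 · 16 · 4 · 2 = 96 → 384 → 768.
Reducing modulo 19: 768 = 40·19 + 8, so 2^39 ≡ 8.

8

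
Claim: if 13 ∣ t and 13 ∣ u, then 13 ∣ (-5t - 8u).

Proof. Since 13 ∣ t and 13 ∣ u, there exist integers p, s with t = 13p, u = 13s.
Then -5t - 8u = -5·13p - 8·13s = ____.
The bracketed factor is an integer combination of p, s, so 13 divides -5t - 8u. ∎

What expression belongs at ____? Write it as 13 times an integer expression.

Each term has a factor of 13: -5·13p - 8·13s = 13·(-5p - 8s).
Since -5p - 8s is an integer, 13 ∣ (-5t - 8u).

13(-5p - 8s)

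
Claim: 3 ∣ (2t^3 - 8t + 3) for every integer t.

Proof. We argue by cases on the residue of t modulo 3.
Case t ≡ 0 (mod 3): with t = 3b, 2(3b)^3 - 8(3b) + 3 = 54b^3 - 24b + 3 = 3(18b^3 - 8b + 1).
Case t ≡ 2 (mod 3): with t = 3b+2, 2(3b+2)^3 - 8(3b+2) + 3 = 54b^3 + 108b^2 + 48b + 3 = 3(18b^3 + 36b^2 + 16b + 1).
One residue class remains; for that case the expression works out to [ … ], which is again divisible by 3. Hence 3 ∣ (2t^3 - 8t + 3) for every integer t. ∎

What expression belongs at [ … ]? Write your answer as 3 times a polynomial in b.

Only t ≡ 1 (mod 3) is unaccounted for. Put t = 3b+1:
2(3b+1)^3 - 8(3b+1) + 3 expands to 54b^3 + 54b^2 - 6b - 3,
and factoring out 3 leaves 3(18b^3 + 18b^2 - 2b - 1).

3(18b^3 + 18b^2 - 2b - 1)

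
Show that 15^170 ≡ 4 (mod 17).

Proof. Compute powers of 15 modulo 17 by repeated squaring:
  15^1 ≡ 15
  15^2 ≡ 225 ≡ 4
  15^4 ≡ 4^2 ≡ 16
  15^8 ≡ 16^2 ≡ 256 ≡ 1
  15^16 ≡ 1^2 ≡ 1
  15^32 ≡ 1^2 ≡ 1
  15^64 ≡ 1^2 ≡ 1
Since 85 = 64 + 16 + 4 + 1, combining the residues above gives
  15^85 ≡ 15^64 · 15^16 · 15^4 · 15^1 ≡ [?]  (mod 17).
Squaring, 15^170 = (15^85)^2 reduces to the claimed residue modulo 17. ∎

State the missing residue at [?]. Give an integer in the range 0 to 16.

Multiply the listed residues: 1 · 1 · 16 · 15 = 1 → 16 → 240.
Reducing modulo 17: 240 = 14·17 + 2, so 15^85 ≡ 2.

2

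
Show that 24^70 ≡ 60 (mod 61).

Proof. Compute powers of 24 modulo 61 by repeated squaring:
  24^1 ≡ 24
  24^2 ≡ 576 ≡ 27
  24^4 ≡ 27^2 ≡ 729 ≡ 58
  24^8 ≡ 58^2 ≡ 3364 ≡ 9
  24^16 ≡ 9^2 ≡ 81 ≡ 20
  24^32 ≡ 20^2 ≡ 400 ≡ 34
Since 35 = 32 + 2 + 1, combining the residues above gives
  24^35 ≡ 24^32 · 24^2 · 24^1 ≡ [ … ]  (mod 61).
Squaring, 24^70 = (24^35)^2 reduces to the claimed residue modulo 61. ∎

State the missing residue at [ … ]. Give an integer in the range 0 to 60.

24^32 · 24^2 · 24^1 ≡ 34 · 27 · 24 = 22032.
22032 mod 61 = 11, so 24^35 ≡ 11 (mod 61).

11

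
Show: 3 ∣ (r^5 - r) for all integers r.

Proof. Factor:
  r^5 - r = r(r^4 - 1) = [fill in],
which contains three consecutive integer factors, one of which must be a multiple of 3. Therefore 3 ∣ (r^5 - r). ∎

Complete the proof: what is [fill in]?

r^4 - 1 = (r^2 - 1)(r^2 + 1), and r^2 - 1 = (r-1)(r+1).
So r(r^4 - 1) = (r - 1)r(r + 1)(r^2 + 1).

(r - 1)r(r + 1)(r^2 + 1)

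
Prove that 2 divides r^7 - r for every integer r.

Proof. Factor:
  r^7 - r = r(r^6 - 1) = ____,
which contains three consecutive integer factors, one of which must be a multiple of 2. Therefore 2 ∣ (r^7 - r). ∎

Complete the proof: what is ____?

(r - 1)r(r + 1)(r^4 + r^2 + 1)

r^6 - 1 = (r^2 - 1)(r^4 + r^2 + 1), and r^2 - 1 = (r-1)(r+1).
So r(r^6 - 1) = (r - 1)r(r + 1)(r^4 + r^2 + 1).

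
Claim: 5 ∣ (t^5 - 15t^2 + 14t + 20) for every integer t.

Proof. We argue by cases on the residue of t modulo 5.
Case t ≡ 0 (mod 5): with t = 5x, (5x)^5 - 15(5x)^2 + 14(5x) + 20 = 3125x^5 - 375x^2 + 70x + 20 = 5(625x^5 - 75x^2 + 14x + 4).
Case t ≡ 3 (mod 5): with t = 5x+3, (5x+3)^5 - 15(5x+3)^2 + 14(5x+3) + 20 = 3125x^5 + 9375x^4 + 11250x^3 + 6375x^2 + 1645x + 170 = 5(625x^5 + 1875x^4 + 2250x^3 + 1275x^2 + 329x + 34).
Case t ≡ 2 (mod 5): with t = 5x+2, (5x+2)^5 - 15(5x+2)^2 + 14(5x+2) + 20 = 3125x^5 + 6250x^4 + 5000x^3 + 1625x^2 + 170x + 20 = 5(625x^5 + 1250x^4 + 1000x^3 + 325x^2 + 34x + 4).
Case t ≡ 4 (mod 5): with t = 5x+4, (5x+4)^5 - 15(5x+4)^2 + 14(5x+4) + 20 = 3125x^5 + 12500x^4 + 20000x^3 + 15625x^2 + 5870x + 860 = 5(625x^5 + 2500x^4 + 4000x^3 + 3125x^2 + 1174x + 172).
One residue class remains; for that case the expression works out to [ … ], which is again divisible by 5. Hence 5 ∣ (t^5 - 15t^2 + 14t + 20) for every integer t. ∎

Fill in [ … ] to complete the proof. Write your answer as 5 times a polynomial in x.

5(625x^5 + 625x^4 + 250x^3 - 25x^2 - 11x + 4)

Only t ≡ 1 (mod 5) is unaccounted for. Put t = 5x+1:
(5x+1)^5 - 15(5x+1)^2 + 14(5x+1) + 20 expands to 3125x^5 + 3125x^4 + 1250x^3 - 125x^2 - 55x + 20,
and factoring out 5 leaves 5(625x^5 + 625x^4 + 250x^3 - 25x^2 - 11x + 4).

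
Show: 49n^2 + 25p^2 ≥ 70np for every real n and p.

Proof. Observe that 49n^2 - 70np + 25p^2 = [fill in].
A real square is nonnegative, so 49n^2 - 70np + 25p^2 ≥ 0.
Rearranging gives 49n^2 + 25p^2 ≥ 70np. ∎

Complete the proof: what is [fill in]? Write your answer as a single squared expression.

(7n - 5p)^2

49n^2 - 70np + 25p^2 is a perfect-square trinomial: the outer terms are (7n)^2 and (5p)^2, and the cross term is -2·7n·5p.
So 49n^2 - 70np + 25p^2 = (7n - 5p)^2 ≥ 0.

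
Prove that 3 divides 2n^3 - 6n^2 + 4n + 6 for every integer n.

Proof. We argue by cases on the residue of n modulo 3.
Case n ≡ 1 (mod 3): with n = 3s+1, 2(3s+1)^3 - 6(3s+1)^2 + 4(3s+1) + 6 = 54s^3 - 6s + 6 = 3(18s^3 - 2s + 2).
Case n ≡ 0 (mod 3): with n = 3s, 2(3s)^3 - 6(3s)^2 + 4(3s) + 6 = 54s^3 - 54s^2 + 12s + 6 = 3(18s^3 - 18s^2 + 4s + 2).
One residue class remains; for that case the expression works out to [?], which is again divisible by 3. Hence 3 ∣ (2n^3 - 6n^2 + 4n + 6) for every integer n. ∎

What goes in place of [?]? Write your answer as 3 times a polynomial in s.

3(18s^3 + 18s^2 + 4s + 2)

The residues treated are {1, 0}, so the missing case is n ≡ 2 (mod 3); write n = 3s+2.
Then 2(3s+2)^3 - 6(3s+2)^2 + 4(3s+2) + 6 = 54s^3 + 54s^2 + 12s + 6 = 3(18s^3 + 18s^2 + 4s + 2).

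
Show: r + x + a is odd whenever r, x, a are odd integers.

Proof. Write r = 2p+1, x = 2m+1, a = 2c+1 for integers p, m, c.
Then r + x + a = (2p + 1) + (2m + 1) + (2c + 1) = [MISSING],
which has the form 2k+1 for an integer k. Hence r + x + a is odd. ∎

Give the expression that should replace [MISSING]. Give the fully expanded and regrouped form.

2(c + m + p + 1) + 1

(2p + 1) + (2m + 1) + (2c + 1) = 2c + 2m + 2p + 3
= 2(c + m + p + 1) + 1.
Since c + m + p + 1 is an integer, the sum is of the form 2k+1 for an integer k.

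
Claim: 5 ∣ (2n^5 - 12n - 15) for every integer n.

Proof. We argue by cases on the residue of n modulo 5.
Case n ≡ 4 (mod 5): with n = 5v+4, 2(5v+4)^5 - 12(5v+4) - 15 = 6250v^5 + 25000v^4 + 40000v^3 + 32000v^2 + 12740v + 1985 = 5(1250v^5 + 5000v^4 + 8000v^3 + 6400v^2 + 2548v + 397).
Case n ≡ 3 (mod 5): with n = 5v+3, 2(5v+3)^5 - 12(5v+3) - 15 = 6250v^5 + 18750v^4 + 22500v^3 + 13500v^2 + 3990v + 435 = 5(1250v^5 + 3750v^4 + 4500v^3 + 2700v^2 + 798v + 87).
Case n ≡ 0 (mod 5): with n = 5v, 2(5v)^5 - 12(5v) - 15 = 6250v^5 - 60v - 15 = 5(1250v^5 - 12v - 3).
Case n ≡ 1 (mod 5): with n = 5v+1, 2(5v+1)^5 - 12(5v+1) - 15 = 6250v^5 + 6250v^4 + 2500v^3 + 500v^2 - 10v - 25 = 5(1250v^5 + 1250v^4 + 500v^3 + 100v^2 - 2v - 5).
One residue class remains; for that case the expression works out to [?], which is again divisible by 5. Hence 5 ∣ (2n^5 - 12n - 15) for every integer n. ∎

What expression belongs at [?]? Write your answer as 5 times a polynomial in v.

5(1250v^5 + 2500v^4 + 2000v^3 + 800v^2 + 148v + 5)

The residues treated are {4, 3, 0, 1}, so the missing case is n ≡ 2 (mod 5); write n = 5v+2.
Then 2(5v+2)^5 - 12(5v+2) - 15 = 6250v^5 + 12500v^4 + 10000v^3 + 4000v^2 + 740v + 25 = 5(1250v^5 + 2500v^4 + 2000v^3 + 800v^2 + 148v + 5).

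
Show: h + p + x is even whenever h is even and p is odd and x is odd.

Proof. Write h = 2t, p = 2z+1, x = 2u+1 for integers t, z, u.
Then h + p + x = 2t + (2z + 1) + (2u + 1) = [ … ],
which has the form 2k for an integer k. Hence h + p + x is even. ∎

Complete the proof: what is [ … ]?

2t + (2z + 1) + (2u + 1) = 2t + 2u + 2z + 2
= 2(t + u + z + 1).
Since t + u + z + 1 is an integer, the sum is of the form 2k for an integer k.

2(t + u + z + 1)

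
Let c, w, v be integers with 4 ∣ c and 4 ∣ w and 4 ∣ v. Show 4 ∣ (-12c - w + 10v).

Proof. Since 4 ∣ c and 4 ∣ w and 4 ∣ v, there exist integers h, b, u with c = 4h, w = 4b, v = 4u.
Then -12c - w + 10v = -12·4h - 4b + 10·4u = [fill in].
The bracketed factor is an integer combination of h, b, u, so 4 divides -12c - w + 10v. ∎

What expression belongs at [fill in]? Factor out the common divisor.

4(-b - 12h + 10u)

Each term has a factor of 4: -12·4h - 4b + 10·4u = 4·(-b - 12h + 10u).
Since -b - 12h + 10u is an integer, 4 ∣ (-12c - w + 10v).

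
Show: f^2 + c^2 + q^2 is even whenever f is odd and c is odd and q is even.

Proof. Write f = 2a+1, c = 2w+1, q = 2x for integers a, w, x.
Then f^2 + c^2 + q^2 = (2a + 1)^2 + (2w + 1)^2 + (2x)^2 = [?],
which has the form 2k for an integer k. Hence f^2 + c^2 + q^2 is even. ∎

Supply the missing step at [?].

2(2a^2 + 2a + 2w^2 + 2w + 2x^2 + 1)

Expanding: (2a + 1)^2 + (2w + 1)^2 + (2x)^2 = 4a^2 + 4a + 4w^2 + 4w + 4x^2 + 2.
Every term is even; pulling out the factor of 2 gives 2(2a^2 + 2a + 2w^2 + 2w + 2x^2 + 1).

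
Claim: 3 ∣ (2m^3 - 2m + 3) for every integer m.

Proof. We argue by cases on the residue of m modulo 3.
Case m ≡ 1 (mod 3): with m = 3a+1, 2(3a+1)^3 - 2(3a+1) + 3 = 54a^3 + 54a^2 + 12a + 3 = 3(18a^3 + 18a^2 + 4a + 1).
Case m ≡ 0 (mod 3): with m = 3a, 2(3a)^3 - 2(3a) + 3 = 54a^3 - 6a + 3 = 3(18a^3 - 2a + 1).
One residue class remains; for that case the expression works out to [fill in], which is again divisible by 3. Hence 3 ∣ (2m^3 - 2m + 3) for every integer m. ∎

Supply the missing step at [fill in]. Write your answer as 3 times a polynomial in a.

The residues treated are {1, 0}, so the missing case is m ≡ 2 (mod 3); write m = 3a+2.
Then 2(3a+2)^3 - 2(3a+2) + 3 = 54a^3 + 108a^2 + 66a + 15 = 3(18a^3 + 36a^2 + 22a + 5).

3(18a^3 + 36a^2 + 22a + 5)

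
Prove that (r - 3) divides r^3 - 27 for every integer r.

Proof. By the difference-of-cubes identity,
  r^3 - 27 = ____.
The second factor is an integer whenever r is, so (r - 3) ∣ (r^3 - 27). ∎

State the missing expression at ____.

Polynomial division of r^3 - 27 by r - 3 leaves remainder 0 and quotient r^2 + 3r + 9.
Hence r^3 - 27 = (r - 3)(r^2 + 3r + 9).

(r - 3)(r^2 + 3r + 9)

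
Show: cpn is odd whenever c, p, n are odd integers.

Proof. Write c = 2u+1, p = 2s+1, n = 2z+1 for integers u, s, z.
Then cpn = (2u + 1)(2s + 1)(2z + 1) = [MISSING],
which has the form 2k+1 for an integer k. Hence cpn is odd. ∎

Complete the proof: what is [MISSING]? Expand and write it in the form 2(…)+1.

(2u + 1)(2s + 1)(2z + 1) = 8suz + 4su + 4sz + 2s + 4uz + 2u + 2z + 1
= 2(4suz + 2su + 2sz + s + 2uz + u + z) + 1.
Since 4suz + 2su + 2sz + s + 2uz + u + z is an integer, the product is of the form 2k+1 for an integer k.

2(4suz + 2su + 2sz + s + 2uz + u + z) + 1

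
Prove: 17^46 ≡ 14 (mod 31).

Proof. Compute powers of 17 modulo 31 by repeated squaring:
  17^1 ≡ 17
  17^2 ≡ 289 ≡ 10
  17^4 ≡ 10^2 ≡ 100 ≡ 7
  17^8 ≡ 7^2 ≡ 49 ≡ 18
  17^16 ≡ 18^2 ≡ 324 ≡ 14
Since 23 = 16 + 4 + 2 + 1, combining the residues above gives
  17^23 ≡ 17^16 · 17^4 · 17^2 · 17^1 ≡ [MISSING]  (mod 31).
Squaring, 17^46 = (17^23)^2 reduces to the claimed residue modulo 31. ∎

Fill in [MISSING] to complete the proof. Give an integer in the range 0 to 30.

17^16 · 17^4 · 17^2 · 17^1 ≡ 14 · 7 · 10 · 17 = 16660.
16660 mod 31 = 13, so 17^23 ≡ 13 (mod 31).

13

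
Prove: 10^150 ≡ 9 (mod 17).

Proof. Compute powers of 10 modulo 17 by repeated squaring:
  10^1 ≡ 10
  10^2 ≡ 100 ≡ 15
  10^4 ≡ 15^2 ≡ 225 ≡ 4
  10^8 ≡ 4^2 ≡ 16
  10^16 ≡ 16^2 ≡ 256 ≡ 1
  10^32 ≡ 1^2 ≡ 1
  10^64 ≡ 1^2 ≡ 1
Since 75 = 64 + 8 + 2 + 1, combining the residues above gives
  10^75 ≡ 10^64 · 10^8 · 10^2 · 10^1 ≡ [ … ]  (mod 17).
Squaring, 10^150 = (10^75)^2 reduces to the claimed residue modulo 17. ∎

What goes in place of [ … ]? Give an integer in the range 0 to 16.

3

10^64 · 10^8 · 10^2 · 10^1 ≡ 1 · 16 · 15 · 10 = 2400.
2400 mod 17 = 3, so 10^75 ≡ 3 (mod 17).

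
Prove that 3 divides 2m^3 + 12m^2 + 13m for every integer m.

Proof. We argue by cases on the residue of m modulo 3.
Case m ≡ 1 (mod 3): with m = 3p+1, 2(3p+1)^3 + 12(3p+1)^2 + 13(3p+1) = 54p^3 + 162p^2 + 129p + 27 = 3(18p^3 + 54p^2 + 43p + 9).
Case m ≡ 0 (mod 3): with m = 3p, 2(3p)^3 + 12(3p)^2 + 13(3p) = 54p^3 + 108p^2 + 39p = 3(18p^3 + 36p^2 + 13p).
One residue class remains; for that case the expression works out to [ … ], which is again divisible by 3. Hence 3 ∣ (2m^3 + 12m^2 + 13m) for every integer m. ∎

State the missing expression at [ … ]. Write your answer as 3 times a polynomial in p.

The residues treated are {1, 0}, so the missing case is m ≡ 2 (mod 3); write m = 3p+2.
Then 2(3p+2)^3 + 12(3p+2)^2 + 13(3p+2) = 54p^3 + 216p^2 + 255p + 90 = 3(18p^3 + 72p^2 + 85p + 30).

3(18p^3 + 72p^2 + 85p + 30)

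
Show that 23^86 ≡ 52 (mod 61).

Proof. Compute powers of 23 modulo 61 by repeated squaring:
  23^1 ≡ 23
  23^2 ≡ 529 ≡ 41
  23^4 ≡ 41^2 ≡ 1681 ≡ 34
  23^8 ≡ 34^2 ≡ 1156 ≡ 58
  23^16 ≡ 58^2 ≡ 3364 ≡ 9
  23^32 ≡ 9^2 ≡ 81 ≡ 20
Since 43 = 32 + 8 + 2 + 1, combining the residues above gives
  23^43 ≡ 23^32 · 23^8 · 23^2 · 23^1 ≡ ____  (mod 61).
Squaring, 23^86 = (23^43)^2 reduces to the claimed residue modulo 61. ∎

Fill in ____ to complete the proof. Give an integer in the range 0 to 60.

28

23^32 · 23^8 · 23^2 · 23^1 ≡ 20 · 58 · 41 · 23 = 1093880.
1093880 mod 61 = 28, so 23^43 ≡ 28 (mod 61).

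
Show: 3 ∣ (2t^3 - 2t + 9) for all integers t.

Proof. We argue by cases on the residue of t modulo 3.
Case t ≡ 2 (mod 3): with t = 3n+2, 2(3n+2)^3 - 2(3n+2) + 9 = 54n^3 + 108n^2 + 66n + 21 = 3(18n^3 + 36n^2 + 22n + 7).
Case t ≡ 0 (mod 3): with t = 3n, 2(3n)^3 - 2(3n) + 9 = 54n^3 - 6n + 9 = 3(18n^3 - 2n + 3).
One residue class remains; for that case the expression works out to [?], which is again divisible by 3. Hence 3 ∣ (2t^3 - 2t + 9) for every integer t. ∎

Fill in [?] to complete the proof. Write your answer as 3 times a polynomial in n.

3(18n^3 + 18n^2 + 4n + 3)

The residues treated are {2, 0}, so the missing case is t ≡ 1 (mod 3); write t = 3n+1.
Then 2(3n+1)^3 - 2(3n+1) + 9 = 54n^3 + 54n^2 + 12n + 9 = 3(18n^3 + 18n^2 + 4n + 3).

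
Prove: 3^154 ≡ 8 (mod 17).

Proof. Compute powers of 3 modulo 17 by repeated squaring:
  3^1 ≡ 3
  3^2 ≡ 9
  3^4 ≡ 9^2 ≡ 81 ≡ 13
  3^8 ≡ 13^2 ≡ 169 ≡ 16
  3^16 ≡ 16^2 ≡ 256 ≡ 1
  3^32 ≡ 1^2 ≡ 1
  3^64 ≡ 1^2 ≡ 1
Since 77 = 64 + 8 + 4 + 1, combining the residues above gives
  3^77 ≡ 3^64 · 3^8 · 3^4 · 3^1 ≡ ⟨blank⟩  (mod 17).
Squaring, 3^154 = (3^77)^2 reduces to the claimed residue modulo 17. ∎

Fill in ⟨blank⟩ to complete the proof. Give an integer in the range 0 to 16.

12

Multiply the listed residues: 1 · 16 · 13 · 3 = 16 → 208 → 624.
Reducing modulo 17: 624 = 36·17 + 12, so 3^77 ≡ 12.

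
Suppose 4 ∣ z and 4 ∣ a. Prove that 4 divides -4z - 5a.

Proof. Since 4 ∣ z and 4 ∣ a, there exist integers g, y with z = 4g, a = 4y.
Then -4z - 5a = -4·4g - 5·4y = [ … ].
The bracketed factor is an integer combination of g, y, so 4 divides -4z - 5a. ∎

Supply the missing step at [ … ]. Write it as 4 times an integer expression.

Pull the common 4 out of every term: -4·4g - 5·4y = 4(-4g - 5y).
-4g - 5y is an integer, which exhibits the divisibility.

4(-4g - 5y)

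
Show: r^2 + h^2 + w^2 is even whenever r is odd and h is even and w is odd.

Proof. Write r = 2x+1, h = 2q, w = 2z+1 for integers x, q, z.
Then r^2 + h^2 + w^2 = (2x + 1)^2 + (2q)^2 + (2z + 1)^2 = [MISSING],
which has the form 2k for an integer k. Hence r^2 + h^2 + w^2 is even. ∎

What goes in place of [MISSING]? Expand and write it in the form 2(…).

2(2q^2 + 2x^2 + 2x + 2z^2 + 2z + 1)

(2x + 1)^2 + (2q)^2 + (2z + 1)^2 = 4q^2 + 4x^2 + 4x + 4z^2 + 4z + 2
= 2(2q^2 + 2x^2 + 2x + 2z^2 + 2z + 1).
Since 2q^2 + 2x^2 + 2x + 2z^2 + 2z + 1 is an integer, the sum of squares is of the form 2k for an integer k.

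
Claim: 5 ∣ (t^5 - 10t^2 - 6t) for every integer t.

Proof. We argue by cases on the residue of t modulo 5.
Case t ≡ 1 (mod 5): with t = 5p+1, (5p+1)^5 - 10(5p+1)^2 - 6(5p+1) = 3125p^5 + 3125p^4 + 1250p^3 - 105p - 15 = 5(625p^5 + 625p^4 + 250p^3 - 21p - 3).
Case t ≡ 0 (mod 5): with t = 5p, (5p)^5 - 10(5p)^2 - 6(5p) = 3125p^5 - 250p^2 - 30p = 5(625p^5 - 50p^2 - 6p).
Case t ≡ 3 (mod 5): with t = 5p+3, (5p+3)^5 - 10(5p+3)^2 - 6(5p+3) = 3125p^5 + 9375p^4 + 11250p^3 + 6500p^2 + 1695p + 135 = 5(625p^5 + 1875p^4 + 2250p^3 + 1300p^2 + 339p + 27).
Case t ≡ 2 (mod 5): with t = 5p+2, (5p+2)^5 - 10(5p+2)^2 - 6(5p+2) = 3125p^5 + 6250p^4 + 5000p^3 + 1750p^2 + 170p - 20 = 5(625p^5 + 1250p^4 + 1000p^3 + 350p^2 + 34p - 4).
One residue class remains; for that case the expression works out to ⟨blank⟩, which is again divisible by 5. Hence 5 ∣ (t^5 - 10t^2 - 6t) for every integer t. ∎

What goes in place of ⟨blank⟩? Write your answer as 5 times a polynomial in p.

The residues treated are {1, 0, 3, 2}, so the missing case is t ≡ 4 (mod 5); write t = 5p+4.
Then (5p+4)^5 - 10(5p+4)^2 - 6(5p+4) = 3125p^5 + 12500p^4 + 20000p^3 + 15750p^2 + 5970p + 840 = 5(625p^5 + 2500p^4 + 4000p^3 + 3150p^2 + 1194p + 168).

5(625p^5 + 2500p^4 + 4000p^3 + 3150p^2 + 1194p + 168)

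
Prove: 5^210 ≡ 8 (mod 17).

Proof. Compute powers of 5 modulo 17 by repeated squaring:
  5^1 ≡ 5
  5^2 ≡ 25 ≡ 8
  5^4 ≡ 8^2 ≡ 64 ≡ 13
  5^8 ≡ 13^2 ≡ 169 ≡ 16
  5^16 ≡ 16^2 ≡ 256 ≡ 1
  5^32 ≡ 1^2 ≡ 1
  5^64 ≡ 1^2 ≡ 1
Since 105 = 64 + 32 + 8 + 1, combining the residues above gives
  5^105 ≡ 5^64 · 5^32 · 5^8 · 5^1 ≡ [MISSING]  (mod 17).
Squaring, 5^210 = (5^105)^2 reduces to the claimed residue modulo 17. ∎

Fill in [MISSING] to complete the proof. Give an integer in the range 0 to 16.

Multiply the listed residues: 1 · 1 · 16 · 5 = 1 → 16 → 80.
Reducing modulo 17: 80 = 4·17 + 12, so 5^105 ≡ 12.

12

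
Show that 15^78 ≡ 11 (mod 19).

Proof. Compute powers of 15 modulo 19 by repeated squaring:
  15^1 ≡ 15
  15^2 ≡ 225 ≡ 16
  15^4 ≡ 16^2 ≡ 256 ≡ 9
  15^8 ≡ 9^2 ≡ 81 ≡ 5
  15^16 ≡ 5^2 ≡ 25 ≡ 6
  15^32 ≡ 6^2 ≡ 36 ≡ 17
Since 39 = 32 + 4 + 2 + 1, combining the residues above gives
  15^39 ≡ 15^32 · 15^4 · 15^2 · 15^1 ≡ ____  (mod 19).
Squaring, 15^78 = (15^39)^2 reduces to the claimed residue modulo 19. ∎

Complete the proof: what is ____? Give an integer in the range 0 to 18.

12

Multiply the listed residues: 17 · 9 · 16 · 15 = 153 → 2448 → 36720.
Reducing modulo 19: 36720 = 1932·19 + 12, so 15^39 ≡ 12.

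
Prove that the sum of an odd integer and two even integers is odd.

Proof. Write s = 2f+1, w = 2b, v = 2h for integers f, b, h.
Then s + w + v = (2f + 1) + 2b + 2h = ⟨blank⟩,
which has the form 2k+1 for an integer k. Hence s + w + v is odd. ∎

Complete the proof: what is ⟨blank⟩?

2(b + f + h) + 1

(2f + 1) + 2b + 2h = 2b + 2f + 2h + 1
= 2(b + f + h) + 1.
Since b + f + h is an integer, the sum is of the form 2k+1 for an integer k.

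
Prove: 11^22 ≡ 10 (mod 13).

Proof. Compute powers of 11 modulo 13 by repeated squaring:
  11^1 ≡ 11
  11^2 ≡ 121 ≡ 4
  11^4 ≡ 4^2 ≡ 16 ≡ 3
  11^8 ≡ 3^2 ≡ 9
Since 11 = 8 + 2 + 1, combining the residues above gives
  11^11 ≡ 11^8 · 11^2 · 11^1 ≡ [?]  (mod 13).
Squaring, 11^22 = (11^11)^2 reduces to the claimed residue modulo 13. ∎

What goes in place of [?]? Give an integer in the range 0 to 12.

6

Multiply the listed residues: 9 · 4 · 11 = 36 → 396.
Reducing modulo 13: 396 = 30·13 + 6, so 11^11 ≡ 6.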